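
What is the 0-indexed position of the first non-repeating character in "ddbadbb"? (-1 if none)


Input: ddbadbb
Character frequencies:
  'a': 1
  'b': 3
  'd': 3
Scanning left to right for freq == 1:
  Position 0 ('d'): freq=3, skip
  Position 1 ('d'): freq=3, skip
  Position 2 ('b'): freq=3, skip
  Position 3 ('a'): unique! => answer = 3

3


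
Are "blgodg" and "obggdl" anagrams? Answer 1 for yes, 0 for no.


Strings: "blgodg", "obggdl"
Sorted first:  bdgglo
Sorted second: bdgglo
Sorted forms match => anagrams

1


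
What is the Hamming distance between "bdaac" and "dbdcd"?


Comparing "bdaac" and "dbdcd" position by position:
  Position 0: 'b' vs 'd' => differ
  Position 1: 'd' vs 'b' => differ
  Position 2: 'a' vs 'd' => differ
  Position 3: 'a' vs 'c' => differ
  Position 4: 'c' vs 'd' => differ
Total differences (Hamming distance): 5

5


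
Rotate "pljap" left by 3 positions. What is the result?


Input: "pljap", rotate left by 3
First 3 characters: "plj"
Remaining characters: "ap"
Concatenate remaining + first: "ap" + "plj" = "applj"

applj


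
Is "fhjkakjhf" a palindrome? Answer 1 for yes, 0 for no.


Input: fhjkakjhf
Reversed: fhjkakjhf
  Compare pos 0 ('f') with pos 8 ('f'): match
  Compare pos 1 ('h') with pos 7 ('h'): match
  Compare pos 2 ('j') with pos 6 ('j'): match
  Compare pos 3 ('k') with pos 5 ('k'): match
Result: palindrome

1


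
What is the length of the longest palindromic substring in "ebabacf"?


Input: "ebabacf"
Checking substrings for palindromes:
  [1:4] "bab" (len 3) => palindrome
  [2:5] "aba" (len 3) => palindrome
Longest palindromic substring: "bab" with length 3

3


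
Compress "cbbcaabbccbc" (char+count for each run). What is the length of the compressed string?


Input: cbbcaabbccbc
Runs:
  'c' x 1 => "c1"
  'b' x 2 => "b2"
  'c' x 1 => "c1"
  'a' x 2 => "a2"
  'b' x 2 => "b2"
  'c' x 2 => "c2"
  'b' x 1 => "b1"
  'c' x 1 => "c1"
Compressed: "c1b2c1a2b2c2b1c1"
Compressed length: 16

16


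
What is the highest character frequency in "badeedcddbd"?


Input: badeedcddbd
Character counts:
  'a': 1
  'b': 2
  'c': 1
  'd': 5
  'e': 2
Maximum frequency: 5

5


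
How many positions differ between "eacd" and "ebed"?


Comparing "eacd" and "ebed" position by position:
  Position 0: 'e' vs 'e' => same
  Position 1: 'a' vs 'b' => DIFFER
  Position 2: 'c' vs 'e' => DIFFER
  Position 3: 'd' vs 'd' => same
Positions that differ: 2

2


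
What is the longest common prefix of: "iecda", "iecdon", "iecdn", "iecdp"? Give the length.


Words: iecda, iecdon, iecdn, iecdp
  Position 0: all 'i' => match
  Position 1: all 'e' => match
  Position 2: all 'c' => match
  Position 3: all 'd' => match
  Position 4: ('a', 'o', 'n', 'p') => mismatch, stop
LCP = "iecd" (length 4)

4


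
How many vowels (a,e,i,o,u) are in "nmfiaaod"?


Input: nmfiaaod
Checking each character:
  'n' at position 0: consonant
  'm' at position 1: consonant
  'f' at position 2: consonant
  'i' at position 3: vowel (running total: 1)
  'a' at position 4: vowel (running total: 2)
  'a' at position 5: vowel (running total: 3)
  'o' at position 6: vowel (running total: 4)
  'd' at position 7: consonant
Total vowels: 4

4


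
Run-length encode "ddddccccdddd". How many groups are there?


Input: ddddccccdddd
Scanning for consecutive runs:
  Group 1: 'd' x 4 (positions 0-3)
  Group 2: 'c' x 4 (positions 4-7)
  Group 3: 'd' x 4 (positions 8-11)
Total groups: 3

3


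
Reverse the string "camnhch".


Input: camnhch
Reading characters right to left:
  Position 6: 'h'
  Position 5: 'c'
  Position 4: 'h'
  Position 3: 'n'
  Position 2: 'm'
  Position 1: 'a'
  Position 0: 'c'
Reversed: hchnmac

hchnmac


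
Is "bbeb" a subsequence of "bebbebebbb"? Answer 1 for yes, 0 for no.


Check if "bbeb" is a subsequence of "bebbebebbb"
Greedy scan:
  Position 0 ('b'): matches sub[0] = 'b'
  Position 1 ('e'): no match needed
  Position 2 ('b'): matches sub[1] = 'b'
  Position 3 ('b'): no match needed
  Position 4 ('e'): matches sub[2] = 'e'
  Position 5 ('b'): matches sub[3] = 'b'
  Position 6 ('e'): no match needed
  Position 7 ('b'): no match needed
  Position 8 ('b'): no match needed
  Position 9 ('b'): no match needed
All 4 characters matched => is a subsequence

1


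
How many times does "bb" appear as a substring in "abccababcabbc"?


Searching for "bb" in "abccababcabbc"
Scanning each position:
  Position 0: "ab" => no
  Position 1: "bc" => no
  Position 2: "cc" => no
  Position 3: "ca" => no
  Position 4: "ab" => no
  Position 5: "ba" => no
  Position 6: "ab" => no
  Position 7: "bc" => no
  Position 8: "ca" => no
  Position 9: "ab" => no
  Position 10: "bb" => MATCH
  Position 11: "bc" => no
Total occurrences: 1

1


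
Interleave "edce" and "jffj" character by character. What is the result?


Interleaving "edce" and "jffj":
  Position 0: 'e' from first, 'j' from second => "ej"
  Position 1: 'd' from first, 'f' from second => "df"
  Position 2: 'c' from first, 'f' from second => "cf"
  Position 3: 'e' from first, 'j' from second => "ej"
Result: ejdfcfej

ejdfcfej


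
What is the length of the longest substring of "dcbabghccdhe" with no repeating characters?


Input: "dcbabghccdhe"
Sliding window (track last position of each char):
  Position 0 ('d'): window [0,0] length 1 -- new best
  Position 1 ('c'): window [0,1] length 2 -- new best
  Position 2 ('b'): window [0,2] length 3 -- new best
  Position 3 ('a'): window [0,3] length 4 -- new best
  Position 4 ('b'): repeat (last at 2), move window start to 3
  Position 4 ('b'): window [3,4] length 2
  Position 5 ('g'): window [3,5] length 3
  Position 6 ('h'): window [3,6] length 4
  Position 7 ('c'): window [3,7] length 5 -- new best
  Position 8 ('c'): repeat (last at 7), move window start to 8
  Position 8 ('c'): window [8,8] length 1
  Position 9 ('d'): window [8,9] length 2
  Position 10 ('h'): window [8,10] length 3
  Position 11 ('e'): window [8,11] length 4
Longest substring with no repeats: "abghc" with length 5

5


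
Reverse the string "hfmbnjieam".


Input: hfmbnjieam
Reading characters right to left:
  Position 9: 'm'
  Position 8: 'a'
  Position 7: 'e'
  Position 6: 'i'
  Position 5: 'j'
  Position 4: 'n'
  Position 3: 'b'
  Position 2: 'm'
  Position 1: 'f'
  Position 0: 'h'
Reversed: maeijnbmfh

maeijnbmfh


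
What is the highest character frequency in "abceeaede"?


Input: abceeaede
Character counts:
  'a': 2
  'b': 1
  'c': 1
  'd': 1
  'e': 4
Maximum frequency: 4

4


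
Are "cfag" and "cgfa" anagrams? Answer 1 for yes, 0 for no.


Strings: "cfag", "cgfa"
Sorted first:  acfg
Sorted second: acfg
Sorted forms match => anagrams

1


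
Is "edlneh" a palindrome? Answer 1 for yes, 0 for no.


Input: edlneh
Reversed: henlde
  Compare pos 0 ('e') with pos 5 ('h'): MISMATCH
  Compare pos 1 ('d') with pos 4 ('e'): MISMATCH
  Compare pos 2 ('l') with pos 3 ('n'): MISMATCH
Result: not a palindrome

0


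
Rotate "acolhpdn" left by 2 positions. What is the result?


Input: "acolhpdn", rotate left by 2
First 2 characters: "ac"
Remaining characters: "olhpdn"
Concatenate remaining + first: "olhpdn" + "ac" = "olhpdnac"

olhpdnac


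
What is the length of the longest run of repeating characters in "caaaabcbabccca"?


Input: "caaaabcbabccca"
Scanning for longest run:
  Position 1 ('a'): new char, reset run to 1
  Position 2 ('a'): continues run of 'a', length=2
  Position 3 ('a'): continues run of 'a', length=3
  Position 4 ('a'): continues run of 'a', length=4
  Position 5 ('b'): new char, reset run to 1
  Position 6 ('c'): new char, reset run to 1
  Position 7 ('b'): new char, reset run to 1
  Position 8 ('a'): new char, reset run to 1
  Position 9 ('b'): new char, reset run to 1
  Position 10 ('c'): new char, reset run to 1
  Position 11 ('c'): continues run of 'c', length=2
  Position 12 ('c'): continues run of 'c', length=3
  Position 13 ('a'): new char, reset run to 1
Longest run: 'a' with length 4

4


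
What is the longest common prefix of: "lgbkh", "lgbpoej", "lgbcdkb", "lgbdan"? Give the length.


Words: lgbkh, lgbpoej, lgbcdkb, lgbdan
  Position 0: all 'l' => match
  Position 1: all 'g' => match
  Position 2: all 'b' => match
  Position 3: ('k', 'p', 'c', 'd') => mismatch, stop
LCP = "lgb" (length 3)

3


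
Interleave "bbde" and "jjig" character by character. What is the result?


Interleaving "bbde" and "jjig":
  Position 0: 'b' from first, 'j' from second => "bj"
  Position 1: 'b' from first, 'j' from second => "bj"
  Position 2: 'd' from first, 'i' from second => "di"
  Position 3: 'e' from first, 'g' from second => "eg"
Result: bjbjdieg

bjbjdieg


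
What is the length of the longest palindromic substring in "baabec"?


Input: "baabec"
Checking substrings for palindromes:
  [0:4] "baab" (len 4) => palindrome
  [1:3] "aa" (len 2) => palindrome
Longest palindromic substring: "baab" with length 4

4


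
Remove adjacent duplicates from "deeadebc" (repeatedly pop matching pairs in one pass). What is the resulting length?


Input: deeadebc
Stack-based adjacent duplicate removal:
  Read 'd': push. Stack: d
  Read 'e': push. Stack: de
  Read 'e': matches stack top 'e' => pop. Stack: d
  Read 'a': push. Stack: da
  Read 'd': push. Stack: dad
  Read 'e': push. Stack: dade
  Read 'b': push. Stack: dadeb
  Read 'c': push. Stack: dadebc
Final stack: "dadebc" (length 6)

6


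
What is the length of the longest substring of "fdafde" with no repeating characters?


Input: "fdafde"
Sliding window (track last position of each char):
  Position 0 ('f'): window [0,0] length 1 -- new best
  Position 1 ('d'): window [0,1] length 2 -- new best
  Position 2 ('a'): window [0,2] length 3 -- new best
  Position 3 ('f'): repeat (last at 0), move window start to 1
  Position 3 ('f'): window [1,3] length 3
  Position 4 ('d'): repeat (last at 1), move window start to 2
  Position 4 ('d'): window [2,4] length 3
  Position 5 ('e'): window [2,5] length 4 -- new best
Longest substring with no repeats: "afde" with length 4

4


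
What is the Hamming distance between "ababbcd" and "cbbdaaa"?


Comparing "ababbcd" and "cbbdaaa" position by position:
  Position 0: 'a' vs 'c' => differ
  Position 1: 'b' vs 'b' => same
  Position 2: 'a' vs 'b' => differ
  Position 3: 'b' vs 'd' => differ
  Position 4: 'b' vs 'a' => differ
  Position 5: 'c' vs 'a' => differ
  Position 6: 'd' vs 'a' => differ
Total differences (Hamming distance): 6

6


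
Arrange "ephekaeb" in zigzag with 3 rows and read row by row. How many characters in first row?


Zigzag "ephekaeb" into 3 rows:
Placing characters:
  'e' => row 0
  'p' => row 1
  'h' => row 2
  'e' => row 1
  'k' => row 0
  'a' => row 1
  'e' => row 2
  'b' => row 1
Rows:
  Row 0: "ek"
  Row 1: "peab"
  Row 2: "he"
First row length: 2

2


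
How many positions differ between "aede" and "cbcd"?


Comparing "aede" and "cbcd" position by position:
  Position 0: 'a' vs 'c' => DIFFER
  Position 1: 'e' vs 'b' => DIFFER
  Position 2: 'd' vs 'c' => DIFFER
  Position 3: 'e' vs 'd' => DIFFER
Positions that differ: 4

4


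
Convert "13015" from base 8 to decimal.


Input: "13015" in base 8
Positional expansion:
  Digit '1' (value 1) x 8^4 = 4096
  Digit '3' (value 3) x 8^3 = 1536
  Digit '0' (value 0) x 8^2 = 0
  Digit '1' (value 1) x 8^1 = 8
  Digit '5' (value 5) x 8^0 = 5
Sum = 5645

5645


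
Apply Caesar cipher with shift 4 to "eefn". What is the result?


Caesar cipher: shift "eefn" by 4
  'e' (pos 4) + 4 = pos 8 = 'i'
  'e' (pos 4) + 4 = pos 8 = 'i'
  'f' (pos 5) + 4 = pos 9 = 'j'
  'n' (pos 13) + 4 = pos 17 = 'r'
Result: iijr

iijr


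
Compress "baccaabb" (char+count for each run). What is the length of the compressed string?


Input: baccaabb
Runs:
  'b' x 1 => "b1"
  'a' x 1 => "a1"
  'c' x 2 => "c2"
  'a' x 2 => "a2"
  'b' x 2 => "b2"
Compressed: "b1a1c2a2b2"
Compressed length: 10

10


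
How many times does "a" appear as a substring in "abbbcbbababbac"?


Searching for "a" in "abbbcbbababbac"
Scanning each position:
  Position 0: "a" => MATCH
  Position 1: "b" => no
  Position 2: "b" => no
  Position 3: "b" => no
  Position 4: "c" => no
  Position 5: "b" => no
  Position 6: "b" => no
  Position 7: "a" => MATCH
  Position 8: "b" => no
  Position 9: "a" => MATCH
  Position 10: "b" => no
  Position 11: "b" => no
  Position 12: "a" => MATCH
  Position 13: "c" => no
Total occurrences: 4

4


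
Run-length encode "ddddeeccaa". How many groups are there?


Input: ddddeeccaa
Scanning for consecutive runs:
  Group 1: 'd' x 4 (positions 0-3)
  Group 2: 'e' x 2 (positions 4-5)
  Group 3: 'c' x 2 (positions 6-7)
  Group 4: 'a' x 2 (positions 8-9)
Total groups: 4

4


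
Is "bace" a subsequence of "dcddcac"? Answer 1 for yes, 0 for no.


Check if "bace" is a subsequence of "dcddcac"
Greedy scan:
  Position 0 ('d'): no match needed
  Position 1 ('c'): no match needed
  Position 2 ('d'): no match needed
  Position 3 ('d'): no match needed
  Position 4 ('c'): no match needed
  Position 5 ('a'): no match needed
  Position 6 ('c'): no match needed
Only matched 0/4 characters => not a subsequence

0


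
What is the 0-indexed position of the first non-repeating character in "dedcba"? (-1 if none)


Input: dedcba
Character frequencies:
  'a': 1
  'b': 1
  'c': 1
  'd': 2
  'e': 1
Scanning left to right for freq == 1:
  Position 0 ('d'): freq=2, skip
  Position 1 ('e'): unique! => answer = 1

1


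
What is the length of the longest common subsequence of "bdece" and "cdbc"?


LCS of "bdece" and "cdbc"
DP table:
           c    d    b    c
      0    0    0    0    0
  b   0    0    0    1    1
  d   0    0    1    1    1
  e   0    0    1    1    1
  c   0    1    1    1    2
  e   0    1    1    1    2
LCS length = dp[5][4] = 2

2


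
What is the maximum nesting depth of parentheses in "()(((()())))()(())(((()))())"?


Input: "()(((()())))()(())(((()))())"
Tracking depth:
  Position 0 '(': depth becomes 1
  Position 1 ')': depth becomes 0
  Position 2 '(': depth becomes 1
  Position 3 '(': depth becomes 2
  Position 4 '(': depth becomes 3
  Position 5 '(': depth becomes 4
  Position 6 ')': depth becomes 3
  Position 7 '(': depth becomes 4
  Position 8 ')': depth becomes 3
  Position 9 ')': depth becomes 2
  Position 10 ')': depth becomes 1
  Position 11 ')': depth becomes 0
  Position 12 '(': depth becomes 1
  Position 13 ')': depth becomes 0
  Position 14 '(': depth becomes 1
  Position 15 '(': depth becomes 2
  Position 16 ')': depth becomes 1
  Position 17 ')': depth becomes 0
  Position 18 '(': depth becomes 1
  Position 19 '(': depth becomes 2
  Position 20 '(': depth becomes 3
  Position 21 '(': depth becomes 4
  Position 22 ')': depth becomes 3
  Position 23 ')': depth becomes 2
  Position 24 ')': depth becomes 1
  Position 25 '(': depth becomes 2
  Position 26 ')': depth becomes 1
  Position 27 ')': depth becomes 0
Maximum depth reached: 4

4


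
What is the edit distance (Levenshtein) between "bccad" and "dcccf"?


Computing edit distance: "bccad" -> "dcccf"
DP table:
           d    c    c    c    f
      0    1    2    3    4    5
  b   1    1    2    3    4    5
  c   2    2    1    2    3    4
  c   3    3    2    1    2    3
  a   4    4    3    2    2    3
  d   5    4    4    3    3    3
Edit distance = dp[5][5] = 3

3


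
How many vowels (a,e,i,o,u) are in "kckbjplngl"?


Input: kckbjplngl
Checking each character:
  'k' at position 0: consonant
  'c' at position 1: consonant
  'k' at position 2: consonant
  'b' at position 3: consonant
  'j' at position 4: consonant
  'p' at position 5: consonant
  'l' at position 6: consonant
  'n' at position 7: consonant
  'g' at position 8: consonant
  'l' at position 9: consonant
Total vowels: 0

0


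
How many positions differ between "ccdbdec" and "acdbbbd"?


Comparing "ccdbdec" and "acdbbbd" position by position:
  Position 0: 'c' vs 'a' => DIFFER
  Position 1: 'c' vs 'c' => same
  Position 2: 'd' vs 'd' => same
  Position 3: 'b' vs 'b' => same
  Position 4: 'd' vs 'b' => DIFFER
  Position 5: 'e' vs 'b' => DIFFER
  Position 6: 'c' vs 'd' => DIFFER
Positions that differ: 4

4


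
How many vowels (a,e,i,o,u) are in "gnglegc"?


Input: gnglegc
Checking each character:
  'g' at position 0: consonant
  'n' at position 1: consonant
  'g' at position 2: consonant
  'l' at position 3: consonant
  'e' at position 4: vowel (running total: 1)
  'g' at position 5: consonant
  'c' at position 6: consonant
Total vowels: 1

1


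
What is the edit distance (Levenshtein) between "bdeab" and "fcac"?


Computing edit distance: "bdeab" -> "fcac"
DP table:
           f    c    a    c
      0    1    2    3    4
  b   1    1    2    3    4
  d   2    2    2    3    4
  e   3    3    3    3    4
  a   4    4    4    3    4
  b   5    5    5    4    4
Edit distance = dp[5][4] = 4

4


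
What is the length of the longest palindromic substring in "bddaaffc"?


Input: "bddaaffc"
Checking substrings for palindromes:
  [1:3] "dd" (len 2) => palindrome
  [3:5] "aa" (len 2) => palindrome
  [5:7] "ff" (len 2) => palindrome
Longest palindromic substring: "dd" with length 2

2


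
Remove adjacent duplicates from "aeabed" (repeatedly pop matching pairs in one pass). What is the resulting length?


Input: aeabed
Stack-based adjacent duplicate removal:
  Read 'a': push. Stack: a
  Read 'e': push. Stack: ae
  Read 'a': push. Stack: aea
  Read 'b': push. Stack: aeab
  Read 'e': push. Stack: aeabe
  Read 'd': push. Stack: aeabed
Final stack: "aeabed" (length 6)

6


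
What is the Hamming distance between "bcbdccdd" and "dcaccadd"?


Comparing "bcbdccdd" and "dcaccadd" position by position:
  Position 0: 'b' vs 'd' => differ
  Position 1: 'c' vs 'c' => same
  Position 2: 'b' vs 'a' => differ
  Position 3: 'd' vs 'c' => differ
  Position 4: 'c' vs 'c' => same
  Position 5: 'c' vs 'a' => differ
  Position 6: 'd' vs 'd' => same
  Position 7: 'd' vs 'd' => same
Total differences (Hamming distance): 4

4


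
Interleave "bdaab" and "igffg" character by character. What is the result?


Interleaving "bdaab" and "igffg":
  Position 0: 'b' from first, 'i' from second => "bi"
  Position 1: 'd' from first, 'g' from second => "dg"
  Position 2: 'a' from first, 'f' from second => "af"
  Position 3: 'a' from first, 'f' from second => "af"
  Position 4: 'b' from first, 'g' from second => "bg"
Result: bidgafafbg

bidgafafbg


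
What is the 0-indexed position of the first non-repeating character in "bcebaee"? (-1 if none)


Input: bcebaee
Character frequencies:
  'a': 1
  'b': 2
  'c': 1
  'e': 3
Scanning left to right for freq == 1:
  Position 0 ('b'): freq=2, skip
  Position 1 ('c'): unique! => answer = 1

1


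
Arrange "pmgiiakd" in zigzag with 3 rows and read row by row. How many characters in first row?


Zigzag "pmgiiakd" into 3 rows:
Placing characters:
  'p' => row 0
  'm' => row 1
  'g' => row 2
  'i' => row 1
  'i' => row 0
  'a' => row 1
  'k' => row 2
  'd' => row 1
Rows:
  Row 0: "pi"
  Row 1: "miad"
  Row 2: "gk"
First row length: 2

2


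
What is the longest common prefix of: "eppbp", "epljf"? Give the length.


Words: eppbp, epljf
  Position 0: all 'e' => match
  Position 1: all 'p' => match
  Position 2: ('p', 'l') => mismatch, stop
LCP = "ep" (length 2)

2


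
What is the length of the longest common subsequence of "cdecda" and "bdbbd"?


LCS of "cdecda" and "bdbbd"
DP table:
           b    d    b    b    d
      0    0    0    0    0    0
  c   0    0    0    0    0    0
  d   0    0    1    1    1    1
  e   0    0    1    1    1    1
  c   0    0    1    1    1    1
  d   0    0    1    1    1    2
  a   0    0    1    1    1    2
LCS length = dp[6][5] = 2

2


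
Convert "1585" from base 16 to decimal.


Input: "1585" in base 16
Positional expansion:
  Digit '1' (value 1) x 16^3 = 4096
  Digit '5' (value 5) x 16^2 = 1280
  Digit '8' (value 8) x 16^1 = 128
  Digit '5' (value 5) x 16^0 = 5
Sum = 5509

5509


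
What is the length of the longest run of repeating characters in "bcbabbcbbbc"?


Input: "bcbabbcbbbc"
Scanning for longest run:
  Position 1 ('c'): new char, reset run to 1
  Position 2 ('b'): new char, reset run to 1
  Position 3 ('a'): new char, reset run to 1
  Position 4 ('b'): new char, reset run to 1
  Position 5 ('b'): continues run of 'b', length=2
  Position 6 ('c'): new char, reset run to 1
  Position 7 ('b'): new char, reset run to 1
  Position 8 ('b'): continues run of 'b', length=2
  Position 9 ('b'): continues run of 'b', length=3
  Position 10 ('c'): new char, reset run to 1
Longest run: 'b' with length 3

3


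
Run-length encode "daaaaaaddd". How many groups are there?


Input: daaaaaaddd
Scanning for consecutive runs:
  Group 1: 'd' x 1 (positions 0-0)
  Group 2: 'a' x 6 (positions 1-6)
  Group 3: 'd' x 3 (positions 7-9)
Total groups: 3

3


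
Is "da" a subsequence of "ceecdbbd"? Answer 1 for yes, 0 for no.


Check if "da" is a subsequence of "ceecdbbd"
Greedy scan:
  Position 0 ('c'): no match needed
  Position 1 ('e'): no match needed
  Position 2 ('e'): no match needed
  Position 3 ('c'): no match needed
  Position 4 ('d'): matches sub[0] = 'd'
  Position 5 ('b'): no match needed
  Position 6 ('b'): no match needed
  Position 7 ('d'): no match needed
Only matched 1/2 characters => not a subsequence

0


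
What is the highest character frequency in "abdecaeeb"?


Input: abdecaeeb
Character counts:
  'a': 2
  'b': 2
  'c': 1
  'd': 1
  'e': 3
Maximum frequency: 3

3


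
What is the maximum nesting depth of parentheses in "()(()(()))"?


Input: "()(()(()))"
Tracking depth:
  Position 0 '(': depth becomes 1
  Position 1 ')': depth becomes 0
  Position 2 '(': depth becomes 1
  Position 3 '(': depth becomes 2
  Position 4 ')': depth becomes 1
  Position 5 '(': depth becomes 2
  Position 6 '(': depth becomes 3
  Position 7 ')': depth becomes 2
  Position 8 ')': depth becomes 1
  Position 9 ')': depth becomes 0
Maximum depth reached: 3

3


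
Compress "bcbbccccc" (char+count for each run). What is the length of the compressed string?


Input: bcbbccccc
Runs:
  'b' x 1 => "b1"
  'c' x 1 => "c1"
  'b' x 2 => "b2"
  'c' x 5 => "c5"
Compressed: "b1c1b2c5"
Compressed length: 8

8


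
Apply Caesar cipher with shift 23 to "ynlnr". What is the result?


Caesar cipher: shift "ynlnr" by 23
  'y' (pos 24) + 23 = pos 21 = 'v'
  'n' (pos 13) + 23 = pos 10 = 'k'
  'l' (pos 11) + 23 = pos 8 = 'i'
  'n' (pos 13) + 23 = pos 10 = 'k'
  'r' (pos 17) + 23 = pos 14 = 'o'
Result: vkiko

vkiko


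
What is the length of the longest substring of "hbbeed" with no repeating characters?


Input: "hbbeed"
Sliding window (track last position of each char):
  Position 0 ('h'): window [0,0] length 1 -- new best
  Position 1 ('b'): window [0,1] length 2 -- new best
  Position 2 ('b'): repeat (last at 1), move window start to 2
  Position 2 ('b'): window [2,2] length 1
  Position 3 ('e'): window [2,3] length 2
  Position 4 ('e'): repeat (last at 3), move window start to 4
  Position 4 ('e'): window [4,4] length 1
  Position 5 ('d'): window [4,5] length 2
Longest substring with no repeats: "hb" with length 2

2


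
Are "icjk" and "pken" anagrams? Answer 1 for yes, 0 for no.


Strings: "icjk", "pken"
Sorted first:  cijk
Sorted second: eknp
Differ at position 0: 'c' vs 'e' => not anagrams

0


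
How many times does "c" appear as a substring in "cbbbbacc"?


Searching for "c" in "cbbbbacc"
Scanning each position:
  Position 0: "c" => MATCH
  Position 1: "b" => no
  Position 2: "b" => no
  Position 3: "b" => no
  Position 4: "b" => no
  Position 5: "a" => no
  Position 6: "c" => MATCH
  Position 7: "c" => MATCH
Total occurrences: 3

3


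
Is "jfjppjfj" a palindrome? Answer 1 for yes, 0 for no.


Input: jfjppjfj
Reversed: jfjppjfj
  Compare pos 0 ('j') with pos 7 ('j'): match
  Compare pos 1 ('f') with pos 6 ('f'): match
  Compare pos 2 ('j') with pos 5 ('j'): match
  Compare pos 3 ('p') with pos 4 ('p'): match
Result: palindrome

1


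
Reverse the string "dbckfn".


Input: dbckfn
Reading characters right to left:
  Position 5: 'n'
  Position 4: 'f'
  Position 3: 'k'
  Position 2: 'c'
  Position 1: 'b'
  Position 0: 'd'
Reversed: nfkcbd

nfkcbd


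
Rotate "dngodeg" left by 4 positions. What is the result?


Input: "dngodeg", rotate left by 4
First 4 characters: "dngo"
Remaining characters: "deg"
Concatenate remaining + first: "deg" + "dngo" = "degdngo"

degdngo


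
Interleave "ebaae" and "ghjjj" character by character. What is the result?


Interleaving "ebaae" and "ghjjj":
  Position 0: 'e' from first, 'g' from second => "eg"
  Position 1: 'b' from first, 'h' from second => "bh"
  Position 2: 'a' from first, 'j' from second => "aj"
  Position 3: 'a' from first, 'j' from second => "aj"
  Position 4: 'e' from first, 'j' from second => "ej"
Result: egbhajajej

egbhajajej


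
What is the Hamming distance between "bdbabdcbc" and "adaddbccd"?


Comparing "bdbabdcbc" and "adaddbccd" position by position:
  Position 0: 'b' vs 'a' => differ
  Position 1: 'd' vs 'd' => same
  Position 2: 'b' vs 'a' => differ
  Position 3: 'a' vs 'd' => differ
  Position 4: 'b' vs 'd' => differ
  Position 5: 'd' vs 'b' => differ
  Position 6: 'c' vs 'c' => same
  Position 7: 'b' vs 'c' => differ
  Position 8: 'c' vs 'd' => differ
Total differences (Hamming distance): 7

7


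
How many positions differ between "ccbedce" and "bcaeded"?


Comparing "ccbedce" and "bcaeded" position by position:
  Position 0: 'c' vs 'b' => DIFFER
  Position 1: 'c' vs 'c' => same
  Position 2: 'b' vs 'a' => DIFFER
  Position 3: 'e' vs 'e' => same
  Position 4: 'd' vs 'd' => same
  Position 5: 'c' vs 'e' => DIFFER
  Position 6: 'e' vs 'd' => DIFFER
Positions that differ: 4

4


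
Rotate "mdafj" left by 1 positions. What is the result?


Input: "mdafj", rotate left by 1
First 1 characters: "m"
Remaining characters: "dafj"
Concatenate remaining + first: "dafj" + "m" = "dafjm"

dafjm


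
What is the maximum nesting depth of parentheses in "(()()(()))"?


Input: "(()()(()))"
Tracking depth:
  Position 0 '(': depth becomes 1
  Position 1 '(': depth becomes 2
  Position 2 ')': depth becomes 1
  Position 3 '(': depth becomes 2
  Position 4 ')': depth becomes 1
  Position 5 '(': depth becomes 2
  Position 6 '(': depth becomes 3
  Position 7 ')': depth becomes 2
  Position 8 ')': depth becomes 1
  Position 9 ')': depth becomes 0
Maximum depth reached: 3

3


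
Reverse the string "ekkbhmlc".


Input: ekkbhmlc
Reading characters right to left:
  Position 7: 'c'
  Position 6: 'l'
  Position 5: 'm'
  Position 4: 'h'
  Position 3: 'b'
  Position 2: 'k'
  Position 1: 'k'
  Position 0: 'e'
Reversed: clmhbkke

clmhbkke


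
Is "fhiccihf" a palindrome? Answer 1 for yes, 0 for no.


Input: fhiccihf
Reversed: fhiccihf
  Compare pos 0 ('f') with pos 7 ('f'): match
  Compare pos 1 ('h') with pos 6 ('h'): match
  Compare pos 2 ('i') with pos 5 ('i'): match
  Compare pos 3 ('c') with pos 4 ('c'): match
Result: palindrome

1


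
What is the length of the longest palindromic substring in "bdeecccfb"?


Input: "bdeecccfb"
Checking substrings for palindromes:
  [4:7] "ccc" (len 3) => palindrome
  [2:4] "ee" (len 2) => palindrome
  [4:6] "cc" (len 2) => palindrome
  [5:7] "cc" (len 2) => palindrome
Longest palindromic substring: "ccc" with length 3

3


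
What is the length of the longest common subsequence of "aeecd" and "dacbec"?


LCS of "aeecd" and "dacbec"
DP table:
           d    a    c    b    e    c
      0    0    0    0    0    0    0
  a   0    0    1    1    1    1    1
  e   0    0    1    1    1    2    2
  e   0    0    1    1    1    2    2
  c   0    0    1    2    2    2    3
  d   0    1    1    2    2    2    3
LCS length = dp[5][6] = 3

3


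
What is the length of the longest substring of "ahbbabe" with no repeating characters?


Input: "ahbbabe"
Sliding window (track last position of each char):
  Position 0 ('a'): window [0,0] length 1 -- new best
  Position 1 ('h'): window [0,1] length 2 -- new best
  Position 2 ('b'): window [0,2] length 3 -- new best
  Position 3 ('b'): repeat (last at 2), move window start to 3
  Position 3 ('b'): window [3,3] length 1
  Position 4 ('a'): window [3,4] length 2
  Position 5 ('b'): repeat (last at 3), move window start to 4
  Position 5 ('b'): window [4,5] length 2
  Position 6 ('e'): window [4,6] length 3
Longest substring with no repeats: "ahb" with length 3

3


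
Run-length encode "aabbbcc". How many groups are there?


Input: aabbbcc
Scanning for consecutive runs:
  Group 1: 'a' x 2 (positions 0-1)
  Group 2: 'b' x 3 (positions 2-4)
  Group 3: 'c' x 2 (positions 5-6)
Total groups: 3

3


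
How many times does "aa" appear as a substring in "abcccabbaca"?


Searching for "aa" in "abcccabbaca"
Scanning each position:
  Position 0: "ab" => no
  Position 1: "bc" => no
  Position 2: "cc" => no
  Position 3: "cc" => no
  Position 4: "ca" => no
  Position 5: "ab" => no
  Position 6: "bb" => no
  Position 7: "ba" => no
  Position 8: "ac" => no
  Position 9: "ca" => no
Total occurrences: 0

0


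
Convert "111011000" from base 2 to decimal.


Input: "111011000" in base 2
Positional expansion:
  Digit '1' (value 1) x 2^8 = 256
  Digit '1' (value 1) x 2^7 = 128
  Digit '1' (value 1) x 2^6 = 64
  Digit '0' (value 0) x 2^5 = 0
  Digit '1' (value 1) x 2^4 = 16
  Digit '1' (value 1) x 2^3 = 8
  Digit '0' (value 0) x 2^2 = 0
  Digit '0' (value 0) x 2^1 = 0
  Digit '0' (value 0) x 2^0 = 0
Sum = 472

472


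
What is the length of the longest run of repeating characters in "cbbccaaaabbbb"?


Input: "cbbccaaaabbbb"
Scanning for longest run:
  Position 1 ('b'): new char, reset run to 1
  Position 2 ('b'): continues run of 'b', length=2
  Position 3 ('c'): new char, reset run to 1
  Position 4 ('c'): continues run of 'c', length=2
  Position 5 ('a'): new char, reset run to 1
  Position 6 ('a'): continues run of 'a', length=2
  Position 7 ('a'): continues run of 'a', length=3
  Position 8 ('a'): continues run of 'a', length=4
  Position 9 ('b'): new char, reset run to 1
  Position 10 ('b'): continues run of 'b', length=2
  Position 11 ('b'): continues run of 'b', length=3
  Position 12 ('b'): continues run of 'b', length=4
Longest run: 'a' with length 4

4


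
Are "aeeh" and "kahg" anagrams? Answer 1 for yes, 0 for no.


Strings: "aeeh", "kahg"
Sorted first:  aeeh
Sorted second: aghk
Differ at position 1: 'e' vs 'g' => not anagrams

0


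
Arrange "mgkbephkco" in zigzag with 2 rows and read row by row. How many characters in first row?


Zigzag "mgkbephkco" into 2 rows:
Placing characters:
  'm' => row 0
  'g' => row 1
  'k' => row 0
  'b' => row 1
  'e' => row 0
  'p' => row 1
  'h' => row 0
  'k' => row 1
  'c' => row 0
  'o' => row 1
Rows:
  Row 0: "mkehc"
  Row 1: "gbpko"
First row length: 5

5


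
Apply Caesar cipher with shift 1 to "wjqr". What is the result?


Caesar cipher: shift "wjqr" by 1
  'w' (pos 22) + 1 = pos 23 = 'x'
  'j' (pos 9) + 1 = pos 10 = 'k'
  'q' (pos 16) + 1 = pos 17 = 'r'
  'r' (pos 17) + 1 = pos 18 = 's'
Result: xkrs

xkrs


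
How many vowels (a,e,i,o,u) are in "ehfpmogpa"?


Input: ehfpmogpa
Checking each character:
  'e' at position 0: vowel (running total: 1)
  'h' at position 1: consonant
  'f' at position 2: consonant
  'p' at position 3: consonant
  'm' at position 4: consonant
  'o' at position 5: vowel (running total: 2)
  'g' at position 6: consonant
  'p' at position 7: consonant
  'a' at position 8: vowel (running total: 3)
Total vowels: 3

3


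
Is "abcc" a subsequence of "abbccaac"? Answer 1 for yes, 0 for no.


Check if "abcc" is a subsequence of "abbccaac"
Greedy scan:
  Position 0 ('a'): matches sub[0] = 'a'
  Position 1 ('b'): matches sub[1] = 'b'
  Position 2 ('b'): no match needed
  Position 3 ('c'): matches sub[2] = 'c'
  Position 4 ('c'): matches sub[3] = 'c'
  Position 5 ('a'): no match needed
  Position 6 ('a'): no match needed
  Position 7 ('c'): no match needed
All 4 characters matched => is a subsequence

1


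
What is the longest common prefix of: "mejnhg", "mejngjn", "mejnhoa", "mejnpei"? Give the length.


Words: mejnhg, mejngjn, mejnhoa, mejnpei
  Position 0: all 'm' => match
  Position 1: all 'e' => match
  Position 2: all 'j' => match
  Position 3: all 'n' => match
  Position 4: ('h', 'g', 'h', 'p') => mismatch, stop
LCP = "mejn" (length 4)

4


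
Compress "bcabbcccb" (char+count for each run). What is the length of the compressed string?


Input: bcabbcccb
Runs:
  'b' x 1 => "b1"
  'c' x 1 => "c1"
  'a' x 1 => "a1"
  'b' x 2 => "b2"
  'c' x 3 => "c3"
  'b' x 1 => "b1"
Compressed: "b1c1a1b2c3b1"
Compressed length: 12

12


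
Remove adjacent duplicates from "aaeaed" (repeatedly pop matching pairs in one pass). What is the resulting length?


Input: aaeaed
Stack-based adjacent duplicate removal:
  Read 'a': push. Stack: a
  Read 'a': matches stack top 'a' => pop. Stack: (empty)
  Read 'e': push. Stack: e
  Read 'a': push. Stack: ea
  Read 'e': push. Stack: eae
  Read 'd': push. Stack: eaed
Final stack: "eaed" (length 4)

4


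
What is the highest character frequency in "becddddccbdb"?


Input: becddddccbdb
Character counts:
  'b': 3
  'c': 3
  'd': 5
  'e': 1
Maximum frequency: 5

5


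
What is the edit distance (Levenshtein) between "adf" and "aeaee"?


Computing edit distance: "adf" -> "aeaee"
DP table:
           a    e    a    e    e
      0    1    2    3    4    5
  a   1    0    1    2    3    4
  d   2    1    1    2    3    4
  f   3    2    2    2    3    4
Edit distance = dp[3][5] = 4

4


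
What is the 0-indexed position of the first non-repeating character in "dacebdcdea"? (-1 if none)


Input: dacebdcdea
Character frequencies:
  'a': 2
  'b': 1
  'c': 2
  'd': 3
  'e': 2
Scanning left to right for freq == 1:
  Position 0 ('d'): freq=3, skip
  Position 1 ('a'): freq=2, skip
  Position 2 ('c'): freq=2, skip
  Position 3 ('e'): freq=2, skip
  Position 4 ('b'): unique! => answer = 4

4


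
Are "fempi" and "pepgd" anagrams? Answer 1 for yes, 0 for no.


Strings: "fempi", "pepgd"
Sorted first:  efimp
Sorted second: degpp
Differ at position 0: 'e' vs 'd' => not anagrams

0


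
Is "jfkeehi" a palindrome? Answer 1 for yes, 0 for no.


Input: jfkeehi
Reversed: iheekfj
  Compare pos 0 ('j') with pos 6 ('i'): MISMATCH
  Compare pos 1 ('f') with pos 5 ('h'): MISMATCH
  Compare pos 2 ('k') with pos 4 ('e'): MISMATCH
Result: not a palindrome

0


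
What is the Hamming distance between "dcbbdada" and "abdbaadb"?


Comparing "dcbbdada" and "abdbaadb" position by position:
  Position 0: 'd' vs 'a' => differ
  Position 1: 'c' vs 'b' => differ
  Position 2: 'b' vs 'd' => differ
  Position 3: 'b' vs 'b' => same
  Position 4: 'd' vs 'a' => differ
  Position 5: 'a' vs 'a' => same
  Position 6: 'd' vs 'd' => same
  Position 7: 'a' vs 'b' => differ
Total differences (Hamming distance): 5

5


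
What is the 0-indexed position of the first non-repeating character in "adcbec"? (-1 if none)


Input: adcbec
Character frequencies:
  'a': 1
  'b': 1
  'c': 2
  'd': 1
  'e': 1
Scanning left to right for freq == 1:
  Position 0 ('a'): unique! => answer = 0

0


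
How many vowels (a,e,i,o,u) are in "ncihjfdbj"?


Input: ncihjfdbj
Checking each character:
  'n' at position 0: consonant
  'c' at position 1: consonant
  'i' at position 2: vowel (running total: 1)
  'h' at position 3: consonant
  'j' at position 4: consonant
  'f' at position 5: consonant
  'd' at position 6: consonant
  'b' at position 7: consonant
  'j' at position 8: consonant
Total vowels: 1

1


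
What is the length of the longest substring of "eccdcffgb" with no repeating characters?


Input: "eccdcffgb"
Sliding window (track last position of each char):
  Position 0 ('e'): window [0,0] length 1 -- new best
  Position 1 ('c'): window [0,1] length 2 -- new best
  Position 2 ('c'): repeat (last at 1), move window start to 2
  Position 2 ('c'): window [2,2] length 1
  Position 3 ('d'): window [2,3] length 2
  Position 4 ('c'): repeat (last at 2), move window start to 3
  Position 4 ('c'): window [3,4] length 2
  Position 5 ('f'): window [3,5] length 3 -- new best
  Position 6 ('f'): repeat (last at 5), move window start to 6
  Position 6 ('f'): window [6,6] length 1
  Position 7 ('g'): window [6,7] length 2
  Position 8 ('b'): window [6,8] length 3
Longest substring with no repeats: "dcf" with length 3

3


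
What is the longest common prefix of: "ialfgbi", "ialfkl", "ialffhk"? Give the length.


Words: ialfgbi, ialfkl, ialffhk
  Position 0: all 'i' => match
  Position 1: all 'a' => match
  Position 2: all 'l' => match
  Position 3: all 'f' => match
  Position 4: ('g', 'k', 'f') => mismatch, stop
LCP = "ialf" (length 4)

4


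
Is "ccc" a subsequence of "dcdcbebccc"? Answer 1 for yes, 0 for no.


Check if "ccc" is a subsequence of "dcdcbebccc"
Greedy scan:
  Position 0 ('d'): no match needed
  Position 1 ('c'): matches sub[0] = 'c'
  Position 2 ('d'): no match needed
  Position 3 ('c'): matches sub[1] = 'c'
  Position 4 ('b'): no match needed
  Position 5 ('e'): no match needed
  Position 6 ('b'): no match needed
  Position 7 ('c'): matches sub[2] = 'c'
  Position 8 ('c'): no match needed
  Position 9 ('c'): no match needed
All 3 characters matched => is a subsequence

1


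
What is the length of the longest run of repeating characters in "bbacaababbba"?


Input: "bbacaababbba"
Scanning for longest run:
  Position 1 ('b'): continues run of 'b', length=2
  Position 2 ('a'): new char, reset run to 1
  Position 3 ('c'): new char, reset run to 1
  Position 4 ('a'): new char, reset run to 1
  Position 5 ('a'): continues run of 'a', length=2
  Position 6 ('b'): new char, reset run to 1
  Position 7 ('a'): new char, reset run to 1
  Position 8 ('b'): new char, reset run to 1
  Position 9 ('b'): continues run of 'b', length=2
  Position 10 ('b'): continues run of 'b', length=3
  Position 11 ('a'): new char, reset run to 1
Longest run: 'b' with length 3

3


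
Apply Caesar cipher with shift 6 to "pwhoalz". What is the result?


Caesar cipher: shift "pwhoalz" by 6
  'p' (pos 15) + 6 = pos 21 = 'v'
  'w' (pos 22) + 6 = pos 2 = 'c'
  'h' (pos 7) + 6 = pos 13 = 'n'
  'o' (pos 14) + 6 = pos 20 = 'u'
  'a' (pos 0) + 6 = pos 6 = 'g'
  'l' (pos 11) + 6 = pos 17 = 'r'
  'z' (pos 25) + 6 = pos 5 = 'f'
Result: vcnugrf

vcnugrf


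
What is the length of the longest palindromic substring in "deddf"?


Input: "deddf"
Checking substrings for palindromes:
  [0:3] "ded" (len 3) => palindrome
  [2:4] "dd" (len 2) => palindrome
Longest palindromic substring: "ded" with length 3

3


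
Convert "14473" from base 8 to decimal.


Input: "14473" in base 8
Positional expansion:
  Digit '1' (value 1) x 8^4 = 4096
  Digit '4' (value 4) x 8^3 = 2048
  Digit '4' (value 4) x 8^2 = 256
  Digit '7' (value 7) x 8^1 = 56
  Digit '3' (value 3) x 8^0 = 3
Sum = 6459

6459


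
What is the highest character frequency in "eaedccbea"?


Input: eaedccbea
Character counts:
  'a': 2
  'b': 1
  'c': 2
  'd': 1
  'e': 3
Maximum frequency: 3

3


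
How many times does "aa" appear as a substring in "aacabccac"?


Searching for "aa" in "aacabccac"
Scanning each position:
  Position 0: "aa" => MATCH
  Position 1: "ac" => no
  Position 2: "ca" => no
  Position 3: "ab" => no
  Position 4: "bc" => no
  Position 5: "cc" => no
  Position 6: "ca" => no
  Position 7: "ac" => no
Total occurrences: 1

1


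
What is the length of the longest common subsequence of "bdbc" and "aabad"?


LCS of "bdbc" and "aabad"
DP table:
           a    a    b    a    d
      0    0    0    0    0    0
  b   0    0    0    1    1    1
  d   0    0    0    1    1    2
  b   0    0    0    1    1    2
  c   0    0    0    1    1    2
LCS length = dp[4][5] = 2

2


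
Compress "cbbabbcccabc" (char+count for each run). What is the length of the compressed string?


Input: cbbabbcccabc
Runs:
  'c' x 1 => "c1"
  'b' x 2 => "b2"
  'a' x 1 => "a1"
  'b' x 2 => "b2"
  'c' x 3 => "c3"
  'a' x 1 => "a1"
  'b' x 1 => "b1"
  'c' x 1 => "c1"
Compressed: "c1b2a1b2c3a1b1c1"
Compressed length: 16

16
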